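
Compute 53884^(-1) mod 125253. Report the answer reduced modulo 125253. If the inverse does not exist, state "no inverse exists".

gcd(125253, 53884) by repeated division:
125253 = 2×53884 + 17485
53884 = 3×17485 + 1429
17485 = 12×1429 + 337
1429 = 4×337 + 81
337 = 4×81 + 13
81 = 6×13 + 3
13 = 4×3 + 1
3 = 3×1 + 0
gcd = 1, so the inverse exists. Back-substitute:
1 = 13 − 4·3
1 = −4·81 + 25·13
1 = 25·337 − 104·81
1 = −104·1429 + 441·337
1 = 441·17485 − 5396·1429
1 = −5396·53884 + 16629·17485
1 = 16629·125253 − 38654·53884
Hence 53884⁻¹ ≡ -38654 ≡ 86599 (mod 125253).

86599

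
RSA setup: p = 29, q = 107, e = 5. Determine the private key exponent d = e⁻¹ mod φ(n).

1781

φ(n) = (p−1)(q−1) = 28·106 = 2968.
Need d with 5·d ≡ 1 (mod 2968). Apply the extended Euclidean algorithm:
2968 = 593*5 + 3
5 = 1*3 + 2
3 = 1*2 + 1
2 = 2*1 + 0
Back-substitute:
1 = 3 − 2
1 = −5 + 2·3
1 = 2·2968 − 1187·5
So 5·(-1187) ≡ 1 (mod 2968), hence d ≡ -1187 ≡ 1781 (mod 2968).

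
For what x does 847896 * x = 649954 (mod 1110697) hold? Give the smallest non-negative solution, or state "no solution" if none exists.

gcd(847896, 1110697):
1110697 = 1×847896 + 262801
847896 = 3×262801 + 59493
262801 = 4×59493 + 24829
59493 = 2×24829 + 9835
24829 = 2×9835 + 5159
9835 = 1×5159 + 4676
5159 = 1×4676 + 483
4676 = 9×483 + 329
483 = 1×329 + 154
329 = 2×154 + 21
154 = 7×21 + 7
21 = 3×7 + 0
gcd = 7, but 7 ∤ 649954, so the congruence has no solution.

no solution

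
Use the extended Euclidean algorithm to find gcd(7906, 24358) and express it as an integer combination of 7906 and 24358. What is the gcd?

2

Euclidean algorithm:
24358 = 3·7906 + 640
7906 = 12·640 + 226
640 = 2·226 + 188
226 = 1·188 + 38
188 = 4·38 + 36
38 = 1·36 + 2
36 = 18·2 + 0
gcd(7906, 24358) = 2.
Working backward:
2 = 38 − 36
2 = −188 + 5·38
2 = 5·226 − 6·188
2 = −6·640 + 17·226
2 = 17·7906 − 210·640
2 = −210·24358 + 647·7906
So 2 = (-210)·24358 + (647)·7906.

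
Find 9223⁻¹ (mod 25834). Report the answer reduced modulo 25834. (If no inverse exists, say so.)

Extended Euclidean algorithm:
25834 = 2*9223 + 7388
9223 = 1*7388 + 1835
7388 = 4*1835 + 48
1835 = 38*48 + 11
48 = 4*11 + 4
11 = 2*4 + 3
4 = 1*3 + 1
3 = 3*1 + 0
Since gcd(9223, 25834) = 1, back-substitute to write 1 as a combination:
1 = 4 − 3
1 = −11 + 3·4
1 = 3·48 − 13·11
1 = −13·1835 + 497·48
1 = 497·7388 − 2001·1835
1 = −2001·9223 + 2498·7388
1 = 2498·25834 − 6997·9223
Thus 9223·(-6997) ≡ 1 (mod 25834); reducing, -6997 mod 25834 = 18837.

18837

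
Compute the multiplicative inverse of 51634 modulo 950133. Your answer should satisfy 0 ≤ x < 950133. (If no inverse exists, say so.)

104317

gcd(950133, 51634) by repeated division:
950133 = 18·51634 + 20721
51634 = 2·20721 + 10192
20721 = 2·10192 + 337
10192 = 30·337 + 82
337 = 4·82 + 9
82 = 9·9 + 1
9 = 9·1 + 0
The gcd is 1. Working backward:
1 = 82 − 9·9
1 = −9·337 + 37·82
1 = 37·10192 − 1119·337
1 = −1119·20721 + 2275·10192
1 = 2275·51634 − 5669·20721
1 = −5669·950133 + 104317·51634
So 51634·104317 ≡ 1 (mod 950133).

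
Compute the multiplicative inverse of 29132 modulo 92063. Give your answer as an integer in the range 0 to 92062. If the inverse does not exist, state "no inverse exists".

82042

Apply the Euclidean algorithm to 92063 and 29132:
92063 = 3*29132 + 4667
29132 = 6*4667 + 1130
4667 = 4*1130 + 147
1130 = 7*147 + 101
147 = 1*101 + 46
101 = 2*46 + 9
46 = 5*9 + 1
9 = 9*1 + 0
The gcd is 1. Working backward:
1 = 46 − 5·9
1 = −5·101 + 11·46
1 = 11·147 − 16·101
1 = −16·1130 + 123·147
1 = 123·4667 − 508·1130
1 = −508·29132 + 3171·4667
1 = 3171·92063 − 10021·29132
Hence 29132⁻¹ ≡ -10021 ≡ 82042 (mod 92063).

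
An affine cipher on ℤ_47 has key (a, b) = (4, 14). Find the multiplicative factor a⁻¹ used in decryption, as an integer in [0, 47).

12

Extended Euclidean algorithm:
47 = 11·4 + 3
4 = 1·3 + 1
3 = 3·1 + 0
Since gcd(4, 47) = 1, back-substitute to write 1 as a combination:
1 = 4 − 3
1 = −47 + 12·4
So 4·12 ≡ 1 (mod 47).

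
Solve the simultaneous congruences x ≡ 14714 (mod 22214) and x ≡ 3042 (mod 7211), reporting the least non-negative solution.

Write x = 14714 + 22214·k. Then 22214·k ≡ 3042 − 14714 ≡ 2750 (mod 7211).
Need 22214⁻¹ mod 7211. Extended Euclid on (7211, 581):
7211 = 12·581 + 239
581 = 2·239 + 103
239 = 2·103 + 33
103 = 3·33 + 4
33 = 8·4 + 1
4 = 4·1 + 0
Back-substitute:
1 = 33 − 8·4
1 = −8·103 + 25·33
1 = 25·239 − 58·103
1 = −58·581 + 141·239
1 = 141·7211 − 1750·581
22214⁻¹ ≡ 5461 (mod 7211), so k ≡ 5461·2750 ≡ 4448 (mod 7211).
x = 14714 + 22214·4448 = 98822586.

98822586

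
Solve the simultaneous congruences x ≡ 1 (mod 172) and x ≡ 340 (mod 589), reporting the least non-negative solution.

Write x = 1 + 172·k. Then 172·k ≡ 340 − 1 ≡ 339 (mod 589).
Need 172⁻¹ mod 589. Extended Euclid on (589, 172):
589 = 3×172 + 73
172 = 2×73 + 26
73 = 2×26 + 21
26 = 1×21 + 5
21 = 4×5 + 1
5 = 5×1 + 0
Back-substitute:
1 = 21 − 4·5
1 = −4·26 + 5·21
1 = 5·73 − 14·26
1 = −14·172 + 33·73
1 = 33·589 − 113·172
172⁻¹ ≡ 476 (mod 589), so k ≡ 476·339 ≡ 567 (mod 589).
x = 1 + 172·567 = 97525.

97525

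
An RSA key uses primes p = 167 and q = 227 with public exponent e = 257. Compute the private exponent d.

φ(n) = (p−1)(q−1) = 166·226 = 37516.
Need d with 257·d ≡ 1 (mod 37516). Apply the extended Euclidean algorithm:
37516 = 145*257 + 251
257 = 1*251 + 6
251 = 41*6 + 5
6 = 1*5 + 1
5 = 5*1 + 0
Back-substitute:
1 = 6 − 5
1 = −251 + 42·6
1 = 42·257 − 43·251
1 = −43·37516 + 6277·257
So 257·6277 ≡ 1 (mod 37516), hence d = 6277.

6277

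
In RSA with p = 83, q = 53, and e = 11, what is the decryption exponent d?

φ(n) = (p−1)(q−1) = 82·52 = 4264.
Need d with 11·d ≡ 1 (mod 4264). Apply the extended Euclidean algorithm:
4264 = 387*11 + 7
11 = 1*7 + 4
7 = 1*4 + 3
4 = 1*3 + 1
3 = 3*1 + 0
Back-substitute:
1 = 4 − 3
1 = −7 + 2·4
1 = 2·11 − 3·7
1 = −3·4264 + 1163·11
So 11·1163 ≡ 1 (mod 4264), hence d = 1163.

1163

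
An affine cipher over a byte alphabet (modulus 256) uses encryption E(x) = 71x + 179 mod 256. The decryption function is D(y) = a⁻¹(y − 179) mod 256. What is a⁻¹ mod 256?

Apply the Euclidean algorithm to 256 and 71:
256 = 3×71 + 43
71 = 1×43 + 28
43 = 1×28 + 15
28 = 1×15 + 13
15 = 1×13 + 2
13 = 6×2 + 1
2 = 2×1 + 0
Since gcd(71, 256) = 1, back-substitute to write 1 as a combination:
1 = 13 − 6·2
1 = −6·15 + 7·13
1 = 7·28 − 13·15
1 = −13·43 + 20·28
1 = 20·71 − 33·43
1 = −33·256 + 119·71
So 71·119 ≡ 1 (mod 256).

119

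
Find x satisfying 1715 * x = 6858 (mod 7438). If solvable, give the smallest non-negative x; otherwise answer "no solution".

First find gcd(1715, 7438):
7438 = 4*1715 + 578
1715 = 2*578 + 559
578 = 1*559 + 19
559 = 29*19 + 8
19 = 2*8 + 3
8 = 2*3 + 2
3 = 1*2 + 1
2 = 2*1 + 0
gcd = 1, so a unique solution mod 7438 exists.
Back-substitute for the Bézout coefficients:
1 = 3 − 2
1 = −8 + 3·3
1 = 3·19 − 7·8
1 = −7·559 + 206·19
1 = 206·578 − 213·559
1 = −213·1715 + 632·578
1 = 632·7438 − 2741·1715
So 1715·(-2741) ≡ 1 (mod 7438), giving 1715⁻¹ ≡ 4697.
x ≡ 1715⁻¹·6858 ≡ 4697·6858 ≡ 5486 (mod 7438).

5486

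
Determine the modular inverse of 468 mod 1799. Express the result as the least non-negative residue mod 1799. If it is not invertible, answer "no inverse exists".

419

Run Euclid on (1799, 468):
1799 = 3×468 + 395
468 = 1×395 + 73
395 = 5×73 + 30
73 = 2×30 + 13
30 = 2×13 + 4
13 = 3×4 + 1
4 = 4×1 + 0
Since gcd(468, 1799) = 1, back-substitute to write 1 as a combination:
1 = 13 − 3·4
1 = −3·30 + 7·13
1 = 7·73 − 17·30
1 = −17·395 + 92·73
1 = 92·468 − 109·395
1 = −109·1799 + 419·468
So 468·419 ≡ 1 (mod 1799).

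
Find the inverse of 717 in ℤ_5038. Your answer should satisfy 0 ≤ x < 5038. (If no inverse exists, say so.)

3977

gcd(5038, 717) by repeated division:
5038 = 7·717 + 19
717 = 37·19 + 14
19 = 1·14 + 5
14 = 2·5 + 4
5 = 1·4 + 1
4 = 4·1 + 0
The gcd is 1. Working backward:
1 = 5 − 4
1 = −14 + 3·5
1 = 3·19 − 4·14
1 = −4·717 + 151·19
1 = 151·5038 − 1061·717
Hence 717⁻¹ ≡ -1061 ≡ 3977 (mod 5038).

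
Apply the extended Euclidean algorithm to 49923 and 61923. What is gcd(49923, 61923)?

Apply Euclid's algorithm to 61923 and 49923:
61923 = 1*49923 + 12000
49923 = 4*12000 + 1923
12000 = 6*1923 + 462
1923 = 4*462 + 75
462 = 6*75 + 12
75 = 6*12 + 3
12 = 4*3 + 0
gcd(49923, 61923) = 3.
Express as a combination:
3 = 75 − 6·12
3 = −6·462 + 37·75
3 = 37·1923 − 154·462
3 = −154·12000 + 961·1923
3 = 961·49923 − 3998·12000
3 = −3998·61923 + 4959·49923
So 3 = (-3998)·61923 + (4959)·49923.

3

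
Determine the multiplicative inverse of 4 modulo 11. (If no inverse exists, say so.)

3

Apply the Euclidean algorithm to 11 and 4:
11 = 2·4 + 3
4 = 1·3 + 1
3 = 3·1 + 0
Since gcd(4, 11) = 1, back-substitute to write 1 as a combination:
1 = 4 − 3
1 = −11 + 3·4
So 4·3 ≡ 1 (mod 11).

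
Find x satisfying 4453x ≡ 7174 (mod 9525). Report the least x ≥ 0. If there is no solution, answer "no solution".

First find gcd(4453, 9525):
9525 = 2*4453 + 619
4453 = 7*619 + 120
619 = 5*120 + 19
120 = 6*19 + 6
19 = 3*6 + 1
6 = 6*1 + 0
gcd = 1, so a unique solution mod 9525 exists.
Back-substitute for the Bézout coefficients:
1 = 19 − 3·6
1 = −3·120 + 19·19
1 = 19·619 − 98·120
1 = −98·4453 + 705·619
1 = 705·9525 − 1508·4453
So 4453·(-1508) ≡ 1 (mod 9525), giving 4453⁻¹ ≡ 8017.
x ≡ 4453⁻¹·7174 ≡ 8017·7174 ≡ 2008 (mod 9525).

2008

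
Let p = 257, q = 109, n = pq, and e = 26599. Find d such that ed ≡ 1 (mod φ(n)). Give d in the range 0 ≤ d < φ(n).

3031

φ(n) = (p−1)(q−1) = 256·108 = 27648.
Need d with 26599·d ≡ 1 (mod 27648). Apply the extended Euclidean algorithm:
27648 = 1·26599 + 1049
26599 = 25·1049 + 374
1049 = 2·374 + 301
374 = 1·301 + 73
301 = 4·73 + 9
73 = 8·9 + 1
9 = 9·1 + 0
Back-substitute:
1 = 73 − 8·9
1 = −8·301 + 33·73
1 = 33·374 − 41·301
1 = −41·1049 + 115·374
1 = 115·26599 − 2916·1049
1 = −2916·27648 + 3031·26599
So 26599·3031 ≡ 1 (mod 27648), hence d = 3031.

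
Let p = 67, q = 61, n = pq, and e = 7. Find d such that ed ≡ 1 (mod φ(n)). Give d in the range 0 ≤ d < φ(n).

2263

φ(n) = (p−1)(q−1) = 66·60 = 3960.
Need d with 7·d ≡ 1 (mod 3960). Apply the extended Euclidean algorithm:
3960 = 565·7 + 5
7 = 1·5 + 2
5 = 2·2 + 1
2 = 2·1 + 0
Back-substitute:
1 = 5 − 2·2
1 = −2·7 + 3·5
1 = 3·3960 − 1697·7
So 7·(-1697) ≡ 1 (mod 3960), hence d ≡ -1697 ≡ 2263 (mod 3960).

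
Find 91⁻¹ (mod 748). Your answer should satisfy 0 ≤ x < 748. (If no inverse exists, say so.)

Apply the Euclidean algorithm to 748 and 91:
748 = 8*91 + 20
91 = 4*20 + 11
20 = 1*11 + 9
11 = 1*9 + 2
9 = 4*2 + 1
2 = 2*1 + 0
The gcd is 1. Working backward:
1 = 9 − 4·2
1 = −4·11 + 5·9
1 = 5·20 − 9·11
1 = −9·91 + 41·20
1 = 41·748 − 337·91
Thus 91·(-337) ≡ 1 (mod 748); reducing, -337 mod 748 = 411.

411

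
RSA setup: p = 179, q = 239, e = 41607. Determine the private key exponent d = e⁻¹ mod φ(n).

1511

φ(n) = (p−1)(q−1) = 178·238 = 42364.
Need d with 41607·d ≡ 1 (mod 42364). Apply the extended Euclidean algorithm:
42364 = 1*41607 + 757
41607 = 54*757 + 729
757 = 1*729 + 28
729 = 26*28 + 1
28 = 28*1 + 0
Back-substitute:
1 = 729 − 26·28
1 = −26·757 + 27·729
1 = 27·41607 − 1484·757
1 = −1484·42364 + 1511·41607
So 41607·1511 ≡ 1 (mod 42364), hence d = 1511.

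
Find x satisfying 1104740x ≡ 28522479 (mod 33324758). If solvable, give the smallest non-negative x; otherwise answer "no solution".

no solution

gcd(1104740, 33324758):
33324758 = 30·1104740 + 182558
1104740 = 6·182558 + 9392
182558 = 19·9392 + 4110
9392 = 2·4110 + 1172
4110 = 3·1172 + 594
1172 = 1·594 + 578
594 = 1·578 + 16
578 = 36·16 + 2
16 = 8·2 + 0
gcd = 2, but 2 ∤ 28522479, so the congruence has no solution.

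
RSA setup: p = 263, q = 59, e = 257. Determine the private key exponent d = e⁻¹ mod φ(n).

φ(n) = (p−1)(q−1) = 262·58 = 15196.
Need d with 257·d ≡ 1 (mod 15196). Apply the extended Euclidean algorithm:
15196 = 59×257 + 33
257 = 7×33 + 26
33 = 1×26 + 7
26 = 3×7 + 5
7 = 1×5 + 2
5 = 2×2 + 1
2 = 2×1 + 0
Back-substitute:
1 = 5 − 2·2
1 = −2·7 + 3·5
1 = 3·26 − 11·7
1 = −11·33 + 14·26
1 = 14·257 − 109·33
1 = −109·15196 + 6445·257
So 257·6445 ≡ 1 (mod 15196), hence d = 6445.

6445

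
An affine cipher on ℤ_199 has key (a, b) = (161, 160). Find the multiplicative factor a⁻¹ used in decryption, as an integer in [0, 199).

Extended Euclidean algorithm:
199 = 1·161 + 38
161 = 4·38 + 9
38 = 4·9 + 2
9 = 4·2 + 1
2 = 2·1 + 0
The gcd is 1. Working backward:
1 = 9 − 4·2
1 = −4·38 + 17·9
1 = 17·161 − 72·38
1 = −72·199 + 89·161
So 161·89 ≡ 1 (mod 199).

89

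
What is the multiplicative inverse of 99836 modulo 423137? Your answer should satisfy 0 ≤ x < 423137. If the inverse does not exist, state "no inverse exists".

no inverse exists

Euclidean algorithm on 423137, 99836:
423137 = 4×99836 + 23793
99836 = 4×23793 + 4664
23793 = 5×4664 + 473
4664 = 9×473 + 407
473 = 1×407 + 66
407 = 6×66 + 11
66 = 6×11 + 0
gcd(99836, 423137) = 11 ≠ 1, so 99836 has no multiplicative inverse modulo 423137.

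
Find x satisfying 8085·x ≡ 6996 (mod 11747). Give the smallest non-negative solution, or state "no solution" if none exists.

First find gcd(8085, 11747):
11747 = 1·8085 + 3662
8085 = 2·3662 + 761
3662 = 4·761 + 618
761 = 1·618 + 143
618 = 4·143 + 46
143 = 3·46 + 5
46 = 9·5 + 1
5 = 5·1 + 0
gcd = 1, so a unique solution mod 11747 exists.
Back-substitute for the Bézout coefficients:
1 = 46 − 9·5
1 = −9·143 + 28·46
1 = 28·618 − 121·143
1 = −121·761 + 149·618
1 = 149·3662 − 717·761
1 = −717·8085 + 1583·3662
1 = 1583·11747 − 2300·8085
So 8085·(-2300) ≡ 1 (mod 11747), giving 8085⁻¹ ≡ 9447.
x ≡ 8085⁻¹·6996 ≡ 9447·6996 ≡ 2590 (mod 11747).

2590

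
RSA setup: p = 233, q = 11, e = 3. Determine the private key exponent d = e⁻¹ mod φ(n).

1547

φ(n) = (p−1)(q−1) = 232·10 = 2320.
Need d with 3·d ≡ 1 (mod 2320). Apply the extended Euclidean algorithm:
2320 = 773·3 + 1
3 = 3·1 + 0
Back-substitute:
1 = 2320 − 773·3
So 3·(-773) ≡ 1 (mod 2320), hence d ≡ -773 ≡ 1547 (mod 2320).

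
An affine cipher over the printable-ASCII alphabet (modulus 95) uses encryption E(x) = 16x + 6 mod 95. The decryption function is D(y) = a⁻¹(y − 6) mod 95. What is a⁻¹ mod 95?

6

Apply the Euclidean algorithm to 95 and 16:
95 = 5*16 + 15
16 = 1*15 + 1
15 = 15*1 + 0
Since gcd(16, 95) = 1, back-substitute to write 1 as a combination:
1 = 16 − 15
1 = −95 + 6·16
So 16·6 ≡ 1 (mod 95).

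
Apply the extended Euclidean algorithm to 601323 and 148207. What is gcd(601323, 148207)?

1

Apply Euclid's algorithm to 601323 and 148207:
601323 = 4×148207 + 8495
148207 = 17×8495 + 3792
8495 = 2×3792 + 911
3792 = 4×911 + 148
911 = 6×148 + 23
148 = 6×23 + 10
23 = 2×10 + 3
10 = 3×3 + 1
3 = 3×1 + 0
gcd(601323, 148207) = 1.
Working backward:
1 = 10 − 3·3
1 = −3·23 + 7·10
1 = 7·148 − 45·23
1 = −45·911 + 277·148
1 = 277·3792 − 1153·911
1 = −1153·8495 + 2583·3792
1 = 2583·148207 − 45064·8495
1 = −45064·601323 + 182839·148207
So 1 = (-45064)·601323 + (182839)·148207.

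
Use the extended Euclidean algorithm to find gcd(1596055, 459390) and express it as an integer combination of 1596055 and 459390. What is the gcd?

5

Euclidean algorithm:
1596055 = 3*459390 + 217885
459390 = 2*217885 + 23620
217885 = 9*23620 + 5305
23620 = 4*5305 + 2400
5305 = 2*2400 + 505
2400 = 4*505 + 380
505 = 1*380 + 125
380 = 3*125 + 5
125 = 25*5 + 0
gcd(1596055, 459390) = 5.
Back-substituting:
5 = 380 − 3·125
5 = −3·505 + 4·380
5 = 4·2400 − 19·505
5 = −19·5305 + 42·2400
5 = 42·23620 − 187·5305
5 = −187·217885 + 1725·23620
5 = 1725·459390 − 3637·217885
5 = −3637·1596055 + 12636·459390
So 5 = (-3637)·1596055 + (12636)·459390.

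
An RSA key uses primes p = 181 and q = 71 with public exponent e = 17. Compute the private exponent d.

φ(n) = (p−1)(q−1) = 180·70 = 12600.
Need d with 17·d ≡ 1 (mod 12600). Apply the extended Euclidean algorithm:
12600 = 741×17 + 3
17 = 5×3 + 2
3 = 1×2 + 1
2 = 2×1 + 0
Back-substitute:
1 = 3 − 2
1 = −17 + 6·3
1 = 6·12600 − 4447·17
So 17·(-4447) ≡ 1 (mod 12600), hence d ≡ -4447 ≡ 8153 (mod 12600).

8153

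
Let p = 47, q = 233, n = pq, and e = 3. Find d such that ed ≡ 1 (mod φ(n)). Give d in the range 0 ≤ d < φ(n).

φ(n) = (p−1)(q−1) = 46·232 = 10672.
Need d with 3·d ≡ 1 (mod 10672). Apply the extended Euclidean algorithm:
10672 = 3557*3 + 1
3 = 3*1 + 0
Back-substitute:
1 = 10672 − 3557·3
So 3·(-3557) ≡ 1 (mod 10672), hence d ≡ -3557 ≡ 7115 (mod 10672).

7115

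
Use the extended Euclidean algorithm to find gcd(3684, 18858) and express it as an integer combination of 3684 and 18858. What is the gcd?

6

Apply Euclid's algorithm to 18858 and 3684:
18858 = 5×3684 + 438
3684 = 8×438 + 180
438 = 2×180 + 78
180 = 2×78 + 24
78 = 3×24 + 6
24 = 4×6 + 0
gcd(3684, 18858) = 6.
Working backward:
6 = 78 − 3·24
6 = −3·180 + 7·78
6 = 7·438 − 17·180
6 = −17·3684 + 143·438
6 = 143·18858 − 732·3684
So 6 = (143)·18858 + (-732)·3684.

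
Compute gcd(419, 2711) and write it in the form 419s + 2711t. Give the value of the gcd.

1

Euclidean algorithm:
2711 = 6·419 + 197
419 = 2·197 + 25
197 = 7·25 + 22
25 = 1·22 + 3
22 = 7·3 + 1
3 = 3·1 + 0
gcd(419, 2711) = 1.
Working backward:
1 = 22 − 7·3
1 = −7·25 + 8·22
1 = 8·197 − 63·25
1 = −63·419 + 134·197
1 = 134·2711 − 867·419
So 1 = (134)·2711 + (-867)·419.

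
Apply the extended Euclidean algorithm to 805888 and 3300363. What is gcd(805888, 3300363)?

Apply Euclid's algorithm to 3300363 and 805888:
3300363 = 4*805888 + 76811
805888 = 10*76811 + 37778
76811 = 2*37778 + 1255
37778 = 30*1255 + 128
1255 = 9*128 + 103
128 = 1*103 + 25
103 = 4*25 + 3
25 = 8*3 + 1
3 = 3*1 + 0
gcd(805888, 3300363) = 1.
Back-substituting:
1 = 25 − 8·3
1 = −8·103 + 33·25
1 = 33·128 − 41·103
1 = −41·1255 + 402·128
1 = 402·37778 − 12101·1255
1 = −12101·76811 + 24604·37778
1 = 24604·805888 − 258141·76811
1 = −258141·3300363 + 1057168·805888
So 1 = (-258141)·3300363 + (1057168)·805888.

1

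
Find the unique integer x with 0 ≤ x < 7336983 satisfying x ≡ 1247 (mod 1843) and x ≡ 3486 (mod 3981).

Write x = 1247 + 1843·k. Then 1843·k ≡ 3486 − 1247 ≡ 2239 (mod 3981).
Need 1843⁻¹ mod 3981. Extended Euclid on (3981, 1843):
3981 = 2×1843 + 295
1843 = 6×295 + 73
295 = 4×73 + 3
73 = 24×3 + 1
3 = 3×1 + 0
Back-substitute:
1 = 73 − 24·3
1 = −24·295 + 97·73
1 = 97·1843 − 606·295
1 = −606·3981 + 1309·1843
1843⁻¹ ≡ 1309 (mod 3981), so k ≡ 1309·2239 ≡ 835 (mod 3981).
x = 1247 + 1843·835 = 1540152.

1540152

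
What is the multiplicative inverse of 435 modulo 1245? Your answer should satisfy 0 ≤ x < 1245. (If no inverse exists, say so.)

no inverse exists

Compute gcd(435, 1245):
1245 = 2·435 + 375
435 = 1·375 + 60
375 = 6·60 + 15
60 = 4·15 + 0
The gcd is 15, not 1, hence no inverse exists.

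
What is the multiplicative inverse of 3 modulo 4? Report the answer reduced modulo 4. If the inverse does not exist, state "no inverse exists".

3

Extended Euclidean algorithm:
4 = 1·3 + 1
3 = 3·1 + 0
The gcd is 1. Working backward:
1 = 4 − 3
So 3·(-1) ≡ 1 (mod 4), and -1 ≡ 3 (mod 4).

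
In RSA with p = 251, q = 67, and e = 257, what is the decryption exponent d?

φ(n) = (p−1)(q−1) = 250·66 = 16500.
Need d with 257·d ≡ 1 (mod 16500). Apply the extended Euclidean algorithm:
16500 = 64·257 + 52
257 = 4·52 + 49
52 = 1·49 + 3
49 = 16·3 + 1
3 = 3·1 + 0
Back-substitute:
1 = 49 − 16·3
1 = −16·52 + 17·49
1 = 17·257 − 84·52
1 = −84·16500 + 5393·257
So 257·5393 ≡ 1 (mod 16500), hence d = 5393.

5393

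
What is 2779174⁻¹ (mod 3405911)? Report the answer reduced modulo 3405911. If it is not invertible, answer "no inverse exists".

2997003

Run Euclid on (3405911, 2779174):
3405911 = 1·2779174 + 626737
2779174 = 4·626737 + 272226
626737 = 2·272226 + 82285
272226 = 3·82285 + 25371
82285 = 3·25371 + 6172
25371 = 4·6172 + 683
6172 = 9·683 + 25
683 = 27·25 + 8
25 = 3·8 + 1
8 = 8·1 + 0
gcd = 1, so the inverse exists. Back-substitute:
1 = 25 − 3·8
1 = −3·683 + 82·25
1 = 82·6172 − 741·683
1 = −741·25371 + 3046·6172
1 = 3046·82285 − 9879·25371
1 = −9879·272226 + 32683·82285
1 = 32683·626737 − 75245·272226
1 = −75245·2779174 + 333663·626737
1 = 333663·3405911 − 408908·2779174
Thus 2779174·(-408908) ≡ 1 (mod 3405911); reducing, -408908 mod 3405911 = 2997003.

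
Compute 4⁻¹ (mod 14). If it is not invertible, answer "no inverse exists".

no inverse exists

Compute gcd(4, 14):
14 = 3·4 + 2
4 = 2·2 + 0
Since gcd = 2 > 1, 4 is not a unit mod 14.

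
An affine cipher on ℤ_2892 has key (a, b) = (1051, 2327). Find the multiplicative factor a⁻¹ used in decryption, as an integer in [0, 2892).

1651

Run Euclid on (2892, 1051):
2892 = 2·1051 + 790
1051 = 1·790 + 261
790 = 3·261 + 7
261 = 37·7 + 2
7 = 3·2 + 1
2 = 2·1 + 0
Since gcd(1051, 2892) = 1, back-substitute to write 1 as a combination:
1 = 7 − 3·2
1 = −3·261 + 112·7
1 = 112·790 − 339·261
1 = −339·1051 + 451·790
1 = 451·2892 − 1241·1051
Hence 1051⁻¹ ≡ -1241 ≡ 1651 (mod 2892).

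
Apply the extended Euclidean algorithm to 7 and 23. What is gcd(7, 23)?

1

Apply Euclid's algorithm to 23 and 7:
23 = 3*7 + 2
7 = 3*2 + 1
2 = 2*1 + 0
gcd(7, 23) = 1.
Back-substituting:
1 = 7 − 3·2
1 = −3·23 + 10·7
So 1 = (-3)·23 + (10)·7.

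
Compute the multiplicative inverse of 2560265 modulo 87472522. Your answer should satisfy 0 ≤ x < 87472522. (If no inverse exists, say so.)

63773407

Apply the Euclidean algorithm to 87472522 and 2560265:
87472522 = 34·2560265 + 423512
2560265 = 6·423512 + 19193
423512 = 22·19193 + 1266
19193 = 15·1266 + 203
1266 = 6·203 + 48
203 = 4·48 + 11
48 = 4·11 + 4
11 = 2·4 + 3
4 = 1·3 + 1
3 = 3·1 + 0
The gcd is 1. Working backward:
1 = 4 − 3
1 = −11 + 3·4
1 = 3·48 − 13·11
1 = −13·203 + 55·48
1 = 55·1266 − 343·203
1 = −343·19193 + 5200·1266
1 = 5200·423512 − 114743·19193
1 = −114743·2560265 + 693658·423512
1 = 693658·87472522 − 23699115·2560265
So 2560265·(-23699115) ≡ 1 (mod 87472522), and -23699115 ≡ 63773407 (mod 87472522).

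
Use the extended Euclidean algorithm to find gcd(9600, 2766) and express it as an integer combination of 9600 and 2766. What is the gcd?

6

Repeated division:
9600 = 3·2766 + 1302
2766 = 2·1302 + 162
1302 = 8·162 + 6
162 = 27·6 + 0
gcd(9600, 2766) = 6.
Back-substituting:
6 = 1302 − 8·162
6 = −8·2766 + 17·1302
6 = 17·9600 − 59·2766
So 6 = (17)·9600 + (-59)·2766.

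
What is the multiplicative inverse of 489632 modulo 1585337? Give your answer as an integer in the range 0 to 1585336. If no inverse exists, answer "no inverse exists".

Euclidean algorithm on 1585337, 489632:
1585337 = 3×489632 + 116441
489632 = 4×116441 + 23868
116441 = 4×23868 + 20969
23868 = 1×20969 + 2899
20969 = 7×2899 + 676
2899 = 4×676 + 195
676 = 3×195 + 91
195 = 2×91 + 13
91 = 7×13 + 0
gcd(489632, 1585337) = 13 ≠ 1, so 489632 has no multiplicative inverse modulo 1585337.

no inverse exists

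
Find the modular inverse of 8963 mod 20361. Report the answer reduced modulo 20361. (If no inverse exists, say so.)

Extended Euclidean algorithm:
20361 = 2×8963 + 2435
8963 = 3×2435 + 1658
2435 = 1×1658 + 777
1658 = 2×777 + 104
777 = 7×104 + 49
104 = 2×49 + 6
49 = 8×6 + 1
6 = 6×1 + 0
Since gcd(8963, 20361) = 1, back-substitute to write 1 as a combination:
1 = 49 − 8·6
1 = −8·104 + 17·49
1 = 17·777 − 127·104
1 = −127·1658 + 271·777
1 = 271·2435 − 398·1658
1 = −398·8963 + 1465·2435
1 = 1465·20361 − 3328·8963
Thus 8963·(-3328) ≡ 1 (mod 20361); reducing, -3328 mod 20361 = 17033.

17033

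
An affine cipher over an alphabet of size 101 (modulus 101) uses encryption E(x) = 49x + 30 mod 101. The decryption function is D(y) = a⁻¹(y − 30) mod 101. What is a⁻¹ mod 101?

Apply the Euclidean algorithm to 101 and 49:
101 = 2×49 + 3
49 = 16×3 + 1
3 = 3×1 + 0
The gcd is 1. Working backward:
1 = 49 − 16·3
1 = −16·101 + 33·49
So 49·33 ≡ 1 (mod 101).

33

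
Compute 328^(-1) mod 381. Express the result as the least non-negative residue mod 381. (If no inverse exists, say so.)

115

Extended Euclidean algorithm:
381 = 1×328 + 53
328 = 6×53 + 10
53 = 5×10 + 3
10 = 3×3 + 1
3 = 3×1 + 0
The gcd is 1. Working backward:
1 = 10 − 3·3
1 = −3·53 + 16·10
1 = 16·328 − 99·53
1 = −99·381 + 115·328
So 328·115 ≡ 1 (mod 381).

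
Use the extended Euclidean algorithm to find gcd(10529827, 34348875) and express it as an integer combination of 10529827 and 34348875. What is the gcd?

11

Euclidean algorithm:
34348875 = 3*10529827 + 2759394
10529827 = 3*2759394 + 2251645
2759394 = 1*2251645 + 507749
2251645 = 4*507749 + 220649
507749 = 2*220649 + 66451
220649 = 3*66451 + 21296
66451 = 3*21296 + 2563
21296 = 8*2563 + 792
2563 = 3*792 + 187
792 = 4*187 + 44
187 = 4*44 + 11
44 = 4*11 + 0
gcd(10529827, 34348875) = 11.
Express as a combination:
11 = 187 − 4·44
11 = −4·792 + 17·187
11 = 17·2563 − 55·792
11 = −55·21296 + 457·2563
11 = 457·66451 − 1426·21296
11 = −1426·220649 + 4735·66451
11 = 4735·507749 − 10896·220649
11 = −10896·2251645 + 48319·507749
11 = 48319·2759394 − 59215·2251645
11 = −59215·10529827 + 225964·2759394
11 = 225964·34348875 − 737107·10529827
So 11 = (225964)·34348875 + (-737107)·10529827.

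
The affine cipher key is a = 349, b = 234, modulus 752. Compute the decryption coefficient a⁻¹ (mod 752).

181

Extended Euclidean algorithm:
752 = 2*349 + 54
349 = 6*54 + 25
54 = 2*25 + 4
25 = 6*4 + 1
4 = 4*1 + 0
Since gcd(349, 752) = 1, back-substitute to write 1 as a combination:
1 = 25 − 6·4
1 = −6·54 + 13·25
1 = 13·349 − 84·54
1 = −84·752 + 181·349
So 349·181 ≡ 1 (mod 752).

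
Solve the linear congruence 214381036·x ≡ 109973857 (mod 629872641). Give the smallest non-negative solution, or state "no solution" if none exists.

400753615

First find gcd(214381036, 629872641):
629872641 = 2*214381036 + 201110569
214381036 = 1*201110569 + 13270467
201110569 = 15*13270467 + 2053564
13270467 = 6*2053564 + 949083
2053564 = 2*949083 + 155398
949083 = 6*155398 + 16695
155398 = 9*16695 + 5143
16695 = 3*5143 + 1266
5143 = 4*1266 + 79
1266 = 16*79 + 2
79 = 39*2 + 1
2 = 2*1 + 0
gcd = 1, so a unique solution mod 629872641 exists.
Back-substitute for the Bézout coefficients:
1 = 79 − 39·2
1 = −39·1266 + 625·79
1 = 625·5143 − 2539·1266
1 = −2539·16695 + 8242·5143
1 = 8242·155398 − 76717·16695
1 = −76717·949083 + 468544·155398
1 = 468544·2053564 − 1013805·949083
1 = −1013805·13270467 + 6551374·2053564
1 = 6551374·201110569 − 99284415·13270467
1 = −99284415·214381036 + 105835789·201110569
1 = 105835789·629872641 − 310955993·214381036
So 214381036·(-310955993) ≡ 1 (mod 629872641), giving 214381036⁻¹ ≡ 318916648.
x ≡ 214381036⁻¹·109973857 ≡ 318916648·109973857 ≡ 400753615 (mod 629872641).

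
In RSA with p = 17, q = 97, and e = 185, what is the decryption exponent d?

905

φ(n) = (p−1)(q−1) = 16·96 = 1536.
Need d with 185·d ≡ 1 (mod 1536). Apply the extended Euclidean algorithm:
1536 = 8·185 + 56
185 = 3·56 + 17
56 = 3·17 + 5
17 = 3·5 + 2
5 = 2·2 + 1
2 = 2·1 + 0
Back-substitute:
1 = 5 − 2·2
1 = −2·17 + 7·5
1 = 7·56 − 23·17
1 = −23·185 + 76·56
1 = 76·1536 − 631·185
So 185·(-631) ≡ 1 (mod 1536), hence d ≡ -631 ≡ 905 (mod 1536).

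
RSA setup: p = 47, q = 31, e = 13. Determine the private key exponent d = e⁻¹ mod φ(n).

φ(n) = (p−1)(q−1) = 46·30 = 1380.
Need d with 13·d ≡ 1 (mod 1380). Apply the extended Euclidean algorithm:
1380 = 106*13 + 2
13 = 6*2 + 1
2 = 2*1 + 0
Back-substitute:
1 = 13 − 6·2
1 = −6·1380 + 637·13
So 13·637 ≡ 1 (mod 1380), hence d = 637.

637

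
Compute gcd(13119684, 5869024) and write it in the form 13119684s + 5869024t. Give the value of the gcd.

4

Apply Euclid's algorithm to 13119684 and 5869024:
13119684 = 2·5869024 + 1381636
5869024 = 4·1381636 + 342480
1381636 = 4·342480 + 11716
342480 = 29·11716 + 2716
11716 = 4·2716 + 852
2716 = 3·852 + 160
852 = 5·160 + 52
160 = 3·52 + 4
52 = 13·4 + 0
gcd(13119684, 5869024) = 4.
Working backward:
4 = 160 − 3·52
4 = −3·852 + 16·160
4 = 16·2716 − 51·852
4 = −51·11716 + 220·2716
4 = 220·342480 − 6431·11716
4 = −6431·1381636 + 25944·342480
4 = 25944·5869024 − 110207·1381636
4 = −110207·13119684 + 246358·5869024
So 4 = (-110207)·13119684 + (246358)·5869024.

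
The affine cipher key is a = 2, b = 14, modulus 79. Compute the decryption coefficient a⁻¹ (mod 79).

40

Apply the Euclidean algorithm to 79 and 2:
79 = 39×2 + 1
2 = 2×1 + 0
gcd = 1, so the inverse exists. Back-substitute:
1 = 79 − 39·2
So 2·(-39) ≡ 1 (mod 79), and -39 ≡ 40 (mod 79).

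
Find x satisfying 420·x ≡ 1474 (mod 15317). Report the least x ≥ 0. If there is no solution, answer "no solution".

6495

First find gcd(420, 15317):
15317 = 36·420 + 197
420 = 2·197 + 26
197 = 7·26 + 15
26 = 1·15 + 11
15 = 1·11 + 4
11 = 2·4 + 3
4 = 1·3 + 1
3 = 3·1 + 0
gcd = 1, so a unique solution mod 15317 exists.
Back-substitute for the Bézout coefficients:
1 = 4 − 3
1 = −11 + 3·4
1 = 3·15 − 4·11
1 = −4·26 + 7·15
1 = 7·197 − 53·26
1 = −53·420 + 113·197
1 = 113·15317 − 4121·420
So 420·(-4121) ≡ 1 (mod 15317), giving 420⁻¹ ≡ 11196.
x ≡ 420⁻¹·1474 ≡ 11196·1474 ≡ 6495 (mod 15317).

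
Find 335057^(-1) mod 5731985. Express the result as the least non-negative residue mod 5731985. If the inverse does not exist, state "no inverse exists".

Extended Euclidean algorithm:
5731985 = 17*335057 + 36016
335057 = 9*36016 + 10913
36016 = 3*10913 + 3277
10913 = 3*3277 + 1082
3277 = 3*1082 + 31
1082 = 34*31 + 28
31 = 1*28 + 3
28 = 9*3 + 1
3 = 3*1 + 0
gcd = 1, so the inverse exists. Back-substitute:
1 = 28 − 9·3
1 = −9·31 + 10·28
1 = 10·1082 − 349·31
1 = −349·3277 + 1057·1082
1 = 1057·10913 − 3520·3277
1 = −3520·36016 + 11617·10913
1 = 11617·335057 − 108073·36016
1 = −108073·5731985 + 1848858·335057
So 335057·1848858 ≡ 1 (mod 5731985).

1848858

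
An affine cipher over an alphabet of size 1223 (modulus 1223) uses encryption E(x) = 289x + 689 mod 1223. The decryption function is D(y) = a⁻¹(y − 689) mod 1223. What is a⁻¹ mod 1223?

292

Apply the Euclidean algorithm to 1223 and 289:
1223 = 4*289 + 67
289 = 4*67 + 21
67 = 3*21 + 4
21 = 5*4 + 1
4 = 4*1 + 0
The gcd is 1. Working backward:
1 = 21 − 5·4
1 = −5·67 + 16·21
1 = 16·289 − 69·67
1 = −69·1223 + 292·289
So 289·292 ≡ 1 (mod 1223).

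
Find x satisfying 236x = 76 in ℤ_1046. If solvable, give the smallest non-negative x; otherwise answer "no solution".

First find gcd(236, 1046):
1046 = 4*236 + 102
236 = 2*102 + 32
102 = 3*32 + 6
32 = 5*6 + 2
6 = 3*2 + 0
gcd = 2 and 2 | 76, so solutions exist. Divide through by 2: 118x ≡ 38 (mod 523).
Now find 118⁻¹ mod 523:
523 = 4×118 + 51
118 = 2×51 + 16
51 = 3×16 + 3
16 = 5×3 + 1
3 = 3×1 + 0
Back-substitute:
1 = 16 − 5·3
1 = −5·51 + 16·16
1 = 16·118 − 37·51
1 = −37·523 + 164·118
So 118⁻¹ ≡ 164 (mod 523).
Then x ≡ 164·38 ≡ 479 (mod 523); the smallest non-negative solution is x = 479.

479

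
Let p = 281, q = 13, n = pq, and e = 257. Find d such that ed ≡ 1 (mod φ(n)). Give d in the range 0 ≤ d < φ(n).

353

φ(n) = (p−1)(q−1) = 280·12 = 3360.
Need d with 257·d ≡ 1 (mod 3360). Apply the extended Euclidean algorithm:
3360 = 13·257 + 19
257 = 13·19 + 10
19 = 1·10 + 9
10 = 1·9 + 1
9 = 9·1 + 0
Back-substitute:
1 = 10 − 9
1 = −19 + 2·10
1 = 2·257 − 27·19
1 = −27·3360 + 353·257
So 257·353 ≡ 1 (mod 3360), hence d = 353.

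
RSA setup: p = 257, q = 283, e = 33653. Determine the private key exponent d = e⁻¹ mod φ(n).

φ(n) = (p−1)(q−1) = 256·282 = 72192.
Need d with 33653·d ≡ 1 (mod 72192). Apply the extended Euclidean algorithm:
72192 = 2×33653 + 4886
33653 = 6×4886 + 4337
4886 = 1×4337 + 549
4337 = 7×549 + 494
549 = 1×494 + 55
494 = 8×55 + 54
55 = 1×54 + 1
54 = 54×1 + 0
Back-substitute:
1 = 55 − 54
1 = −494 + 9·55
1 = 9·549 − 10·494
1 = −10·4337 + 79·549
1 = 79·4886 − 89·4337
1 = −89·33653 + 613·4886
1 = 613·72192 − 1315·33653
So 33653·(-1315) ≡ 1 (mod 72192), hence d ≡ -1315 ≡ 70877 (mod 72192).

70877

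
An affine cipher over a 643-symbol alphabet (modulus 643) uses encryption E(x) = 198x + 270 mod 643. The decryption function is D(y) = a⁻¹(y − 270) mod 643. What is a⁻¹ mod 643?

328

gcd(643, 198) by repeated division:
643 = 3×198 + 49
198 = 4×49 + 2
49 = 24×2 + 1
2 = 2×1 + 0
The gcd is 1. Working backward:
1 = 49 − 24·2
1 = −24·198 + 97·49
1 = 97·643 − 315·198
So 198·(-315) ≡ 1 (mod 643), and -315 ≡ 328 (mod 643).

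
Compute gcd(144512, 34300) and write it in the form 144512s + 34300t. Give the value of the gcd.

Apply Euclid's algorithm to 144512 and 34300:
144512 = 4×34300 + 7312
34300 = 4×7312 + 5052
7312 = 1×5052 + 2260
5052 = 2×2260 + 532
2260 = 4×532 + 132
532 = 4×132 + 4
132 = 33×4 + 0
gcd(144512, 34300) = 4.
Back-substituting:
4 = 532 − 4·132
4 = −4·2260 + 17·532
4 = 17·5052 − 38·2260
4 = −38·7312 + 55·5052
4 = 55·34300 − 258·7312
4 = −258·144512 + 1087·34300
So 4 = (-258)·144512 + (1087)·34300.

4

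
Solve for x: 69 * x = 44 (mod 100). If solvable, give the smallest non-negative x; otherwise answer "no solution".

First find gcd(69, 100):
100 = 1×69 + 31
69 = 2×31 + 7
31 = 4×7 + 3
7 = 2×3 + 1
3 = 3×1 + 0
gcd = 1, so a unique solution mod 100 exists.
Back-substitute for the Bézout coefficients:
1 = 7 − 2·3
1 = −2·31 + 9·7
1 = 9·69 − 20·31
1 = −20·100 + 29·69
So 69·(29) ≡ 1 (mod 100), giving 69⁻¹ ≡ 29.
x ≡ 69⁻¹·44 ≡ 29·44 ≡ 76 (mod 100).

76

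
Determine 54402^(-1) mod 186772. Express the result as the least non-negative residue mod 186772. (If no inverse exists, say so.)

Euclidean algorithm on 186772, 54402:
186772 = 3·54402 + 23566
54402 = 2·23566 + 7270
23566 = 3·7270 + 1756
7270 = 4·1756 + 246
1756 = 7·246 + 34
246 = 7·34 + 8
34 = 4·8 + 2
8 = 4·2 + 0
Since gcd = 2 > 1, 54402 is not a unit mod 186772.

no inverse exists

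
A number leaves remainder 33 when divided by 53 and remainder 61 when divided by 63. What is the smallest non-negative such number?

Write x = 33 + 53·k. Then 53·k ≡ 61 − 33 ≡ 28 (mod 63).
Need 53⁻¹ mod 63. Extended Euclid on (63, 53):
63 = 1×53 + 10
53 = 5×10 + 3
10 = 3×3 + 1
3 = 3×1 + 0
Back-substitute:
1 = 10 − 3·3
1 = −3·53 + 16·10
1 = 16·63 − 19·53
53⁻¹ ≡ 44 (mod 63), so k ≡ 44·28 ≡ 35 (mod 63).
x = 33 + 53·35 = 1888.

1888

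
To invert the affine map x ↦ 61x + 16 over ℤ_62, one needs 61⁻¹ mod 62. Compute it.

gcd(62, 61) by repeated division:
62 = 1*61 + 1
61 = 61*1 + 0
Since gcd(61, 62) = 1, back-substitute to write 1 as a combination:
1 = 62 − 61
So 61·(-1) ≡ 1 (mod 62), and -1 ≡ 61 (mod 62).

61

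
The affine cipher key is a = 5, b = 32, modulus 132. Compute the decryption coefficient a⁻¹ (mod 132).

53

Apply the Euclidean algorithm to 132 and 5:
132 = 26*5 + 2
5 = 2*2 + 1
2 = 2*1 + 0
The gcd is 1. Working backward:
1 = 5 − 2·2
1 = −2·132 + 53·5
So 5·53 ≡ 1 (mod 132).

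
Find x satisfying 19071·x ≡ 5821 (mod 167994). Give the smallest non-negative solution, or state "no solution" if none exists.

no solution

gcd(19071, 167994):
167994 = 8×19071 + 15426
19071 = 1×15426 + 3645
15426 = 4×3645 + 846
3645 = 4×846 + 261
846 = 3×261 + 63
261 = 4×63 + 9
63 = 7×9 + 0
gcd = 9, but 9 ∤ 5821, so the congruence has no solution.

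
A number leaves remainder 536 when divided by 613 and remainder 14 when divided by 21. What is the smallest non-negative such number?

4214

Write x = 536 + 613·k. Then 613·k ≡ 14 − 536 ≡ 3 (mod 21).
Need 613⁻¹ mod 21. Extended Euclid on (21, 4):
21 = 5*4 + 1
4 = 4*1 + 0
Back-substitute:
1 = 21 − 5·4
613⁻¹ ≡ 16 (mod 21), so k ≡ 16·3 ≡ 6 (mod 21).
x = 536 + 613·6 = 4214.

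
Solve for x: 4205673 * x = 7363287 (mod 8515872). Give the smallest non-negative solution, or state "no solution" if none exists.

First find gcd(4205673, 8515872):
8515872 = 2·4205673 + 104526
4205673 = 40·104526 + 24633
104526 = 4·24633 + 5994
24633 = 4·5994 + 657
5994 = 9·657 + 81
657 = 8·81 + 9
81 = 9·9 + 0
gcd = 9 and 9 | 7363287, so solutions exist. Divide through by 9: 467297x ≡ 818143 (mod 946208).
Now find 467297⁻¹ mod 946208:
946208 = 2*467297 + 11614
467297 = 40*11614 + 2737
11614 = 4*2737 + 666
2737 = 4*666 + 73
666 = 9*73 + 9
73 = 8*9 + 1
9 = 9*1 + 0
Back-substitute:
1 = 73 − 8·9
1 = −8·666 + 73·73
1 = 73·2737 − 300·666
1 = −300·11614 + 1273·2737
1 = 1273·467297 − 51220·11614
1 = −51220·946208 + 103713·467297
So 467297⁻¹ ≡ 103713 (mod 946208).
Then x ≡ 103713·818143 ≡ 862559 (mod 946208); the smallest non-negative solution is x = 862559.

862559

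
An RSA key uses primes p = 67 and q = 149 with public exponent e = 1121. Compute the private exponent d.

φ(n) = (p−1)(q−1) = 66·148 = 9768.
Need d with 1121·d ≡ 1 (mod 9768). Apply the extended Euclidean algorithm:
9768 = 8*1121 + 800
1121 = 1*800 + 321
800 = 2*321 + 158
321 = 2*158 + 5
158 = 31*5 + 3
5 = 1*3 + 2
3 = 1*2 + 1
2 = 2*1 + 0
Back-substitute:
1 = 3 − 2
1 = −5 + 2·3
1 = 2·158 − 63·5
1 = −63·321 + 128·158
1 = 128·800 − 319·321
1 = −319·1121 + 447·800
1 = 447·9768 − 3895·1121
So 1121·(-3895) ≡ 1 (mod 9768), hence d ≡ -3895 ≡ 5873 (mod 9768).

5873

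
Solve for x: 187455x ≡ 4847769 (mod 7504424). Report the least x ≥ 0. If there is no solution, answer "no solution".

First find gcd(187455, 7504424):
7504424 = 40·187455 + 6224
187455 = 30·6224 + 735
6224 = 8·735 + 344
735 = 2·344 + 47
344 = 7·47 + 15
47 = 3·15 + 2
15 = 7·2 + 1
2 = 2·1 + 0
gcd = 1, so a unique solution mod 7504424 exists.
Back-substitute for the Bézout coefficients:
1 = 15 − 7·2
1 = −7·47 + 22·15
1 = 22·344 − 161·47
1 = −161·735 + 344·344
1 = 344·6224 − 2913·735
1 = −2913·187455 + 87734·6224
1 = 87734·7504424 − 3512273·187455
So 187455·(-3512273) ≡ 1 (mod 7504424), giving 187455⁻¹ ≡ 3992151.
x ≡ 187455⁻¹·4847769 ≡ 3992151·4847769 ≡ 1887151 (mod 7504424).

1887151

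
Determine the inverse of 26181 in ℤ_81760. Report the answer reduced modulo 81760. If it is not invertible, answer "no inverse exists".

Run Euclid on (81760, 26181):
81760 = 3·26181 + 3217
26181 = 8·3217 + 445
3217 = 7·445 + 102
445 = 4·102 + 37
102 = 2·37 + 28
37 = 1·28 + 9
28 = 3·9 + 1
9 = 9·1 + 0
gcd = 1, so the inverse exists. Back-substitute:
1 = 28 − 3·9
1 = −3·37 + 4·28
1 = 4·102 − 11·37
1 = −11·445 + 48·102
1 = 48·3217 − 347·445
1 = −347·26181 + 2824·3217
1 = 2824·81760 − 8819·26181
Thus 26181·(-8819) ≡ 1 (mod 81760); reducing, -8819 mod 81760 = 72941.

72941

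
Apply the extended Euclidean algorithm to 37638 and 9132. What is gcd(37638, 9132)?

Repeated division:
37638 = 4·9132 + 1110
9132 = 8·1110 + 252
1110 = 4·252 + 102
252 = 2·102 + 48
102 = 2·48 + 6
48 = 8·6 + 0
gcd(37638, 9132) = 6.
Working backward:
6 = 102 − 2·48
6 = −2·252 + 5·102
6 = 5·1110 − 22·252
6 = −22·9132 + 181·1110
6 = 181·37638 − 746·9132
So 6 = (181)·37638 + (-746)·9132.

6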